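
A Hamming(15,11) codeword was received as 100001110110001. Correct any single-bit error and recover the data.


Syndrome = 6: error at position 6

Data: 00010110001 (corrected bit 6)


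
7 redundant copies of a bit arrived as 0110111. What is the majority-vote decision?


Ones: 5 out of 7
Threshold: 4

1 (5/7 voted 1)


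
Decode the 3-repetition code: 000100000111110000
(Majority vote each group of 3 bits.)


Groups: 000, 100, 000, 111, 110, 000
Majority votes: 000110

000110


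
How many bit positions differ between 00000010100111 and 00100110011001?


XOR: 00100100111110
Count of 1s: 7

7


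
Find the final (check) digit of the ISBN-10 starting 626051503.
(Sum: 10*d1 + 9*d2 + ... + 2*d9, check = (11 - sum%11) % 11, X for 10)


Weighted sum: 187
187 mod 11 = 0

Check digit: 0


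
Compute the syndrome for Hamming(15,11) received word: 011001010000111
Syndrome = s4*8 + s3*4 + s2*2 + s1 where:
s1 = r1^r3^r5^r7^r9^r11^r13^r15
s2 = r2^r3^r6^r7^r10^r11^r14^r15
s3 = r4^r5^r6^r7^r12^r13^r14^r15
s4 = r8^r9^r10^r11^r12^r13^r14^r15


s1=1, s2=1, s3=0, s4=0

Syndrome = 3 (error at position 3)


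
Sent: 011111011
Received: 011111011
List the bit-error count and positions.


XOR: 000000000

0 errors (received matches sent)


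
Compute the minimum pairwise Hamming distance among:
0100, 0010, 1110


Comparing all pairs, minimum distance: 2
Can detect 1 errors, correct 0 errors

2


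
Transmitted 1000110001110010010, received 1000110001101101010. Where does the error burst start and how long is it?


XOR: 0000000000011111000

Burst at position 11, length 5


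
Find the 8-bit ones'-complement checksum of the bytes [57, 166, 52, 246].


Sum = 521 mod 256 = 9
Complement = 246

246


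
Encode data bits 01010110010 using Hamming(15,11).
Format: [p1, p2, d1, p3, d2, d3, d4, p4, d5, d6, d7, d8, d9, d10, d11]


Parity bits: p1=1, p2=0, p3=1, p4=1

100110110110010


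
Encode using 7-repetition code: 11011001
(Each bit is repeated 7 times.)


Each bit -> 7 copies

11111111111111000000011111111111111000000000000001111111


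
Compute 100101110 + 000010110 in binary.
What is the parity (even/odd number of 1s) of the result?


100101110 = 302
000010110 = 22
Sum = 324 = 101000100
1s count = 3

odd parity (3 ones in 101000100)


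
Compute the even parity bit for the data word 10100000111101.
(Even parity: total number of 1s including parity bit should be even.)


Number of 1s in data: 7
Parity bit: 1

1


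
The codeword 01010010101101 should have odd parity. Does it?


Number of 1s: 7

Yes, parity is correct (7 ones)


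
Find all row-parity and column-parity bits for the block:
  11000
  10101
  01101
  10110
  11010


Row parities: 01111
Column parities: 01100

Row P: 01111, Col P: 01100, Corner: 0


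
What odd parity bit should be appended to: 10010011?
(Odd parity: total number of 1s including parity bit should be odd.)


Number of 1s in data: 4
Parity bit: 1

1


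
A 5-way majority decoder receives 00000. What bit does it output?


Ones: 0 out of 5
Threshold: 3

0 (0/5 voted 1)


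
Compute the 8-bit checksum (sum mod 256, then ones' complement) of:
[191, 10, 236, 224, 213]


Sum = 874 mod 256 = 106
Complement = 149

149


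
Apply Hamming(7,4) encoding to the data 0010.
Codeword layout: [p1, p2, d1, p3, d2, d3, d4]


Parity bits: p1=0, p2=1, p3=1

0101010


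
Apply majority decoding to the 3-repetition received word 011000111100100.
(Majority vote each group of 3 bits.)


Groups: 011, 000, 111, 100, 100
Majority votes: 10100

10100


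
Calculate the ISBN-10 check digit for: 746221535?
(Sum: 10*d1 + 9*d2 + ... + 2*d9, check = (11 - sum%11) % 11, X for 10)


Weighted sum: 224
224 mod 11 = 4

Check digit: 7


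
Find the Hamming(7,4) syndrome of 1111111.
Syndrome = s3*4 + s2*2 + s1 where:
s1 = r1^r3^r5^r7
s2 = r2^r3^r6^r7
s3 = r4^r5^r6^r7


s1=0, s2=0, s3=0

Syndrome = 0 (no error)


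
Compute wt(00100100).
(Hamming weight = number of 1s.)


Counting 1s in 00100100

2


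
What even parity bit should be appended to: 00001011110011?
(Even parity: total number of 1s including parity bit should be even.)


Number of 1s in data: 7
Parity bit: 1

1


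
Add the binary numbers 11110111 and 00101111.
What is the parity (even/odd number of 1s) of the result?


11110111 = 247
00101111 = 47
Sum = 294 = 100100110
1s count = 4

even parity (4 ones in 100100110)


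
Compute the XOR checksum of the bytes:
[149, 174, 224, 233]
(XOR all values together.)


XOR chain: 149 ^ 174 ^ 224 ^ 233 = 50

50


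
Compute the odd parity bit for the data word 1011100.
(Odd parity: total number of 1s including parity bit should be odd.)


Number of 1s in data: 4
Parity bit: 1

1


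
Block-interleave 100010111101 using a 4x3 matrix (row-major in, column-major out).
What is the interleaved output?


Matrix:
  100
  010
  111
  101
Read columns: 101101100011

101101100011


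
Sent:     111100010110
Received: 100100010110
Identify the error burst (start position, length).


XOR: 011000000000

Burst at position 1, length 2


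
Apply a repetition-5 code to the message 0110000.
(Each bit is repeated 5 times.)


Each bit -> 5 copies

00000111111111100000000000000000000


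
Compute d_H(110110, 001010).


XOR: 111100
Count of 1s: 4

4


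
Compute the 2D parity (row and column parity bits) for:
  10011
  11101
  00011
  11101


Row parities: 1000
Column parities: 10000

Row P: 1000, Col P: 10000, Corner: 1


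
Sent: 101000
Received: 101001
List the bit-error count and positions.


XOR: 000001

1 error(s) at position(s): 5


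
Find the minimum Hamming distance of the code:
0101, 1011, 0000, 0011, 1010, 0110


Comparing all pairs, minimum distance: 1
Can detect 0 errors, correct 0 errors

1


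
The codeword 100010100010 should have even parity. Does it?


Number of 1s: 4

Yes, parity is correct (4 ones)


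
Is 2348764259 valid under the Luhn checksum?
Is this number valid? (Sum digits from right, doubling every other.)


Luhn sum = 54
54 mod 10 = 4

Invalid (Luhn sum mod 10 = 4)


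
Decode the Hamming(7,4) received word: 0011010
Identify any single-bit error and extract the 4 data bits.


Syndrome = 1: error at position 1

Data: 1010 (corrected bit 1)


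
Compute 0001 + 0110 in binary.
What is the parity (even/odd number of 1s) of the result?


0001 = 1
0110 = 6
Sum = 7 = 111
1s count = 3

odd parity (3 ones in 111)


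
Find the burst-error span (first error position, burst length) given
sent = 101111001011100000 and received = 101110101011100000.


XOR: 000001100000000000

Burst at position 5, length 2


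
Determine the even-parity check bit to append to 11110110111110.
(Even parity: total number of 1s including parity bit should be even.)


Number of 1s in data: 11
Parity bit: 1

1


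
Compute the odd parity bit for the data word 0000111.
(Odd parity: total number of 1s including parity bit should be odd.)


Number of 1s in data: 3
Parity bit: 0

0


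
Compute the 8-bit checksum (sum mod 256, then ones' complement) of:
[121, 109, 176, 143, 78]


Sum = 627 mod 256 = 115
Complement = 140

140


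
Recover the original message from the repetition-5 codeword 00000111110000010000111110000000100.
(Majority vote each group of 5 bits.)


Groups: 00000, 11111, 00000, 10000, 11111, 00000, 00100
Majority votes: 0100100

0100100


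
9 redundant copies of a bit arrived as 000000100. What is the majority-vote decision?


Ones: 1 out of 9
Threshold: 5

0 (1/9 voted 1)


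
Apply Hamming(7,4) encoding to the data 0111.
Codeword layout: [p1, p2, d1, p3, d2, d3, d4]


Parity bits: p1=0, p2=0, p3=1

0001111


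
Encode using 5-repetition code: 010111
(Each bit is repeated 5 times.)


Each bit -> 5 copies

000001111100000111111111111111


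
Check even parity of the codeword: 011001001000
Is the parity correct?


Number of 1s: 4

Yes, parity is correct (4 ones)


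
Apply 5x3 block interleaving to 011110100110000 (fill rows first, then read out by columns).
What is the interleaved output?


Matrix:
  011
  110
  100
  110
  000
Read columns: 011101101010000

011101101010000


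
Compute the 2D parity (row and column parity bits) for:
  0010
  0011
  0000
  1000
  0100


Row parities: 10011
Column parities: 1101

Row P: 10011, Col P: 1101, Corner: 1


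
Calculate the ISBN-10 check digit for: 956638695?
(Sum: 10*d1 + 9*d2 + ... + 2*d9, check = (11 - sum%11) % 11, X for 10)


Weighted sum: 344
344 mod 11 = 3

Check digit: 8


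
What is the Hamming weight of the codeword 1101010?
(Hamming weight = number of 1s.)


Counting 1s in 1101010

4


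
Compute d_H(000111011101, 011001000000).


XOR: 011110011101
Count of 1s: 8

8


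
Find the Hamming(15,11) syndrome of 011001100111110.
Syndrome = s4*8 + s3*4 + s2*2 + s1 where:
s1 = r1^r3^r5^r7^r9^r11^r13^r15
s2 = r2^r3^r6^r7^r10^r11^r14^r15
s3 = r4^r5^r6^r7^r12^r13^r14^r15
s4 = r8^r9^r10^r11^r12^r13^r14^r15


s1=0, s2=1, s3=1, s4=1

Syndrome = 14 (error at position 14)


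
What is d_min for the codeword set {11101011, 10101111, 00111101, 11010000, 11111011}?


Comparing all pairs, minimum distance: 1
Can detect 0 errors, correct 0 errors

1


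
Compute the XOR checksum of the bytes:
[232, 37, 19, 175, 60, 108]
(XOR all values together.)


XOR chain: 232 ^ 37 ^ 19 ^ 175 ^ 60 ^ 108 = 33

33


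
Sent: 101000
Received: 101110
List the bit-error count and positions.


XOR: 000110

2 error(s) at position(s): 3, 4


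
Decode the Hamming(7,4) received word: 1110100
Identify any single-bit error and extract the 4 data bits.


Syndrome = 5: error at position 5

Data: 1000 (corrected bit 5)


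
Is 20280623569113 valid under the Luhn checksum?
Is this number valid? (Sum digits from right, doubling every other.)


Luhn sum = 51
51 mod 10 = 1

Invalid (Luhn sum mod 10 = 1)


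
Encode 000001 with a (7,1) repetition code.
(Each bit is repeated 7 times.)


Each bit -> 7 copies

000000000000000000000000000000000001111111


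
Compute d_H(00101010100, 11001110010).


XOR: 11100100110
Count of 1s: 6

6


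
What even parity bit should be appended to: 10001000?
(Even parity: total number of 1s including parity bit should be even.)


Number of 1s in data: 2
Parity bit: 0

0


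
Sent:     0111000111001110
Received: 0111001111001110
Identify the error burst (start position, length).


XOR: 0000001000000000

Burst at position 6, length 1


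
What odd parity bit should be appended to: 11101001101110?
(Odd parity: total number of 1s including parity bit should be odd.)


Number of 1s in data: 9
Parity bit: 0

0


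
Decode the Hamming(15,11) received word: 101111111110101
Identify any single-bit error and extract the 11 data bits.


Syndrome = 0: no error detected

Data: 11111110101 (no errors)


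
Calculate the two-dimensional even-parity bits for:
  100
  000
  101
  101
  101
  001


Row parities: 100001
Column parities: 000

Row P: 100001, Col P: 000, Corner: 0


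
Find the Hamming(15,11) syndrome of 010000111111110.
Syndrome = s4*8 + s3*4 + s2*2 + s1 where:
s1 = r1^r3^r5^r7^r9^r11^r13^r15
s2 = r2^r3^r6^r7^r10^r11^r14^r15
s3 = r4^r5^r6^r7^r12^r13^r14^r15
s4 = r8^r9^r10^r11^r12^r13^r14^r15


s1=0, s2=1, s3=0, s4=1

Syndrome = 10 (error at position 10)


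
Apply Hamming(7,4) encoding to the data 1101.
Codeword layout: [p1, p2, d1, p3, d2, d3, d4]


Parity bits: p1=1, p2=0, p3=0

1010101


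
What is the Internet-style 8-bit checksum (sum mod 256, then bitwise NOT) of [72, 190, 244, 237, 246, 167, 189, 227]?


Sum = 1572 mod 256 = 36
Complement = 219

219


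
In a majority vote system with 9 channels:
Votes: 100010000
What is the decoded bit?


Ones: 2 out of 9
Threshold: 5

0 (2/9 voted 1)


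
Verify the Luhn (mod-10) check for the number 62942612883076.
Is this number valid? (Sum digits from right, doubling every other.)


Luhn sum = 64
64 mod 10 = 4

Invalid (Luhn sum mod 10 = 4)


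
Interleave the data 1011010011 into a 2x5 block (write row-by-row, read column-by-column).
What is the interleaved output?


Matrix:
  10110
  10011
Read columns: 1100101101

1100101101


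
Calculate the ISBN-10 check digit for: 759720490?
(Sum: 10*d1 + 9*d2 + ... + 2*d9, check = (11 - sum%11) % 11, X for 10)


Weighted sum: 291
291 mod 11 = 5

Check digit: 6


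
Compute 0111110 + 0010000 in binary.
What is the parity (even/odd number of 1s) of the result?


0111110 = 62
0010000 = 16
Sum = 78 = 1001110
1s count = 4

even parity (4 ones in 1001110)


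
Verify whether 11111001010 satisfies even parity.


Number of 1s: 7

No, parity error (7 ones)


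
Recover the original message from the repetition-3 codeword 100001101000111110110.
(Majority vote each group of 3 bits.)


Groups: 100, 001, 101, 000, 111, 110, 110
Majority votes: 0010111

0010111


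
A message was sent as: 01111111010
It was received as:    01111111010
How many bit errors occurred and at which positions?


XOR: 00000000000

0 errors (received matches sent)


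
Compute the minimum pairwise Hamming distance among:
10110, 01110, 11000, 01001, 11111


Comparing all pairs, minimum distance: 2
Can detect 1 errors, correct 0 errors

2


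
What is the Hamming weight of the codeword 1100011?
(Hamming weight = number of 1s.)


Counting 1s in 1100011

4


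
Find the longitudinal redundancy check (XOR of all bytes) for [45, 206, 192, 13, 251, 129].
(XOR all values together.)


XOR chain: 45 ^ 206 ^ 192 ^ 13 ^ 251 ^ 129 = 84

84


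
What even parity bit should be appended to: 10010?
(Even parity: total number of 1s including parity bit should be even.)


Number of 1s in data: 2
Parity bit: 0

0


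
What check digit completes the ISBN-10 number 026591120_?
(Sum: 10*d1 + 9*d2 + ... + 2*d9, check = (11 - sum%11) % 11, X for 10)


Weighted sum: 170
170 mod 11 = 5

Check digit: 6


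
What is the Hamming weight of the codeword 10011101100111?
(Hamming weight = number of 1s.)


Counting 1s in 10011101100111

9


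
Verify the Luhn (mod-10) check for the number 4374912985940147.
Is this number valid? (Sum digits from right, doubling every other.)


Luhn sum = 84
84 mod 10 = 4

Invalid (Luhn sum mod 10 = 4)


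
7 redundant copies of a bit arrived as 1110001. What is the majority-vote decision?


Ones: 4 out of 7
Threshold: 4

1 (4/7 voted 1)


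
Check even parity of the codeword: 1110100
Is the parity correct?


Number of 1s: 4

Yes, parity is correct (4 ones)


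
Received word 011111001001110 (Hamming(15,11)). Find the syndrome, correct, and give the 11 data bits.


Syndrome = 0: no error detected

Data: 11101001110 (no errors)


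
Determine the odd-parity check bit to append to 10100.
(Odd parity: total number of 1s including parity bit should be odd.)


Number of 1s in data: 2
Parity bit: 1

1


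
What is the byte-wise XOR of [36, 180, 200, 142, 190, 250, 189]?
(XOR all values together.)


XOR chain: 36 ^ 180 ^ 200 ^ 142 ^ 190 ^ 250 ^ 189 = 47

47


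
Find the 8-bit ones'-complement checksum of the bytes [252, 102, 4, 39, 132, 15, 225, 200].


Sum = 969 mod 256 = 201
Complement = 54

54


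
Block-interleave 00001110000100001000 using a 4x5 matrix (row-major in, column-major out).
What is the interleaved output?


Matrix:
  00001
  11000
  01000
  01000
Read columns: 01000111000000001000

01000111000000001000


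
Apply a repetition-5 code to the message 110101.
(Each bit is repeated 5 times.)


Each bit -> 5 copies

111111111100000111110000011111


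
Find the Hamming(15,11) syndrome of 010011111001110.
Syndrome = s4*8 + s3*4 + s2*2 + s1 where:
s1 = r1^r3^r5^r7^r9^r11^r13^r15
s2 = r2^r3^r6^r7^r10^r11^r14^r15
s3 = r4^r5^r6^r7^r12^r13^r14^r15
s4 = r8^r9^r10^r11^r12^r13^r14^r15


s1=0, s2=0, s3=0, s4=1

Syndrome = 8 (error at position 8)


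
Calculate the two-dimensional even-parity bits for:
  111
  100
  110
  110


Row parities: 1100
Column parities: 011

Row P: 1100, Col P: 011, Corner: 0


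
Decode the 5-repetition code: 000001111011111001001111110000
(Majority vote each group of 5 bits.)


Groups: 00000, 11110, 11111, 00100, 11111, 10000
Majority votes: 011010

011010


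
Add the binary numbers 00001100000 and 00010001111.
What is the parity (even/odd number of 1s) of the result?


00001100000 = 96
00010001111 = 143
Sum = 239 = 11101111
1s count = 7

odd parity (7 ones in 11101111)


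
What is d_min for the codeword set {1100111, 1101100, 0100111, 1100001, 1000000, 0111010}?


Comparing all pairs, minimum distance: 1
Can detect 0 errors, correct 0 errors

1


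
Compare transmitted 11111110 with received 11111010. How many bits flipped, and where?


XOR: 00000100

1 error(s) at position(s): 5


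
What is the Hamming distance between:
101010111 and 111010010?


XOR: 010000101
Count of 1s: 3

3


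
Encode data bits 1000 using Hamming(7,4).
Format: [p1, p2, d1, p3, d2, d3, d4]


Parity bits: p1=1, p2=1, p3=0

1110000


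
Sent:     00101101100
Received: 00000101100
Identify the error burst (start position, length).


XOR: 00101000000

Burst at position 2, length 3


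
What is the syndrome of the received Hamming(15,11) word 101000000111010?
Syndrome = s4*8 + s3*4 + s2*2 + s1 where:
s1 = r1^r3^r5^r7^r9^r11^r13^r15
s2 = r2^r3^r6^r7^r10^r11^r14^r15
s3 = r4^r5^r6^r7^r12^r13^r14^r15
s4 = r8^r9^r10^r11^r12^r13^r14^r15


s1=1, s2=0, s3=0, s4=0

Syndrome = 1 (error at position 1)


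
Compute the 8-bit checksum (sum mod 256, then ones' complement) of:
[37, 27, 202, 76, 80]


Sum = 422 mod 256 = 166
Complement = 89

89


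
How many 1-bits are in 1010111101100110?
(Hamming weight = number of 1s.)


Counting 1s in 1010111101100110

10


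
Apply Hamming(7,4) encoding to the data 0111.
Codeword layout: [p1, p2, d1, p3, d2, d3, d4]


Parity bits: p1=0, p2=0, p3=1

0001111


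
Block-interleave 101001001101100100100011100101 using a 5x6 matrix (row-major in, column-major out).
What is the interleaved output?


Matrix:
  101001
  001101
  100100
  100011
  100101
Read columns: 101110000011000011010001011011

101110000011000011010001011011


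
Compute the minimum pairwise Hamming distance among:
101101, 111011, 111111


Comparing all pairs, minimum distance: 1
Can detect 0 errors, correct 0 errors

1


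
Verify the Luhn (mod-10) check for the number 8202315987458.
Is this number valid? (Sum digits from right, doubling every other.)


Luhn sum = 61
61 mod 10 = 1

Invalid (Luhn sum mod 10 = 1)


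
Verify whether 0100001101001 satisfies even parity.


Number of 1s: 5

No, parity error (5 ones)


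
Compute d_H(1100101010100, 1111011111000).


XOR: 0011110101100
Count of 1s: 7

7


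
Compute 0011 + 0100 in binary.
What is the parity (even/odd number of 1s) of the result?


0011 = 3
0100 = 4
Sum = 7 = 111
1s count = 3

odd parity (3 ones in 111)


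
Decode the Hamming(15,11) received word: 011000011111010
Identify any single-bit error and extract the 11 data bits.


Syndrome = 3: error at position 3

Data: 00001111010 (corrected bit 3)


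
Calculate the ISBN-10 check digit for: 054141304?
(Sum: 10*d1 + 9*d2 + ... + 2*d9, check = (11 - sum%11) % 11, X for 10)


Weighted sum: 133
133 mod 11 = 1

Check digit: X


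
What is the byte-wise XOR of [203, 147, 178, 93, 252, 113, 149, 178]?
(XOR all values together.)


XOR chain: 203 ^ 147 ^ 178 ^ 93 ^ 252 ^ 113 ^ 149 ^ 178 = 29

29


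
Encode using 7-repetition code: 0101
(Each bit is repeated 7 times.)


Each bit -> 7 copies

0000000111111100000001111111


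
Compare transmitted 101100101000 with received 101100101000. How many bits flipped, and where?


XOR: 000000000000

0 errors (received matches sent)


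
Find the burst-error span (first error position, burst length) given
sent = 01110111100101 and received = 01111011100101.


XOR: 00001100000000

Burst at position 4, length 2


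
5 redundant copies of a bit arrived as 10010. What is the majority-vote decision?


Ones: 2 out of 5
Threshold: 3

0 (2/5 voted 1)


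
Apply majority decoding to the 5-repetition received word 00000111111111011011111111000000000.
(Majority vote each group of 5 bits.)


Groups: 00000, 11111, 11110, 11011, 11111, 10000, 00000
Majority votes: 0111100

0111100


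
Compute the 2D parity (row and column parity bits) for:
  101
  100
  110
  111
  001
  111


Row parities: 010111
Column parities: 110

Row P: 010111, Col P: 110, Corner: 0


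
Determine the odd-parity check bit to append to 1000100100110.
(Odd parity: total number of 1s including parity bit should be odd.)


Number of 1s in data: 5
Parity bit: 0

0


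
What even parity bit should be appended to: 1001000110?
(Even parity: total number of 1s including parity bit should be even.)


Number of 1s in data: 4
Parity bit: 0

0


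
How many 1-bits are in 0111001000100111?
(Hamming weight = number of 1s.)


Counting 1s in 0111001000100111

8


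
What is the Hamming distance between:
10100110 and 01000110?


XOR: 11100000
Count of 1s: 3

3


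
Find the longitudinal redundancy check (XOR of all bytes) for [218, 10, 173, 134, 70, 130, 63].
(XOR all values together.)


XOR chain: 218 ^ 10 ^ 173 ^ 134 ^ 70 ^ 130 ^ 63 = 0

0


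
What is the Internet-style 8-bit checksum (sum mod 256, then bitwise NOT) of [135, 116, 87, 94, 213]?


Sum = 645 mod 256 = 133
Complement = 122

122


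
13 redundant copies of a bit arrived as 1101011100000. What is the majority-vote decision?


Ones: 6 out of 13
Threshold: 7

0 (6/13 voted 1)


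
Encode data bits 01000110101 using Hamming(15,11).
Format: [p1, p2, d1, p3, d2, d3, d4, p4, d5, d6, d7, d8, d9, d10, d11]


Parity bits: p1=0, p2=1, p3=1, p4=0

010110000110101


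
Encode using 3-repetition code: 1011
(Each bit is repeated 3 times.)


Each bit -> 3 copies

111000111111


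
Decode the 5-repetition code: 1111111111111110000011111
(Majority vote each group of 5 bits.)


Groups: 11111, 11111, 11111, 00000, 11111
Majority votes: 11101

11101


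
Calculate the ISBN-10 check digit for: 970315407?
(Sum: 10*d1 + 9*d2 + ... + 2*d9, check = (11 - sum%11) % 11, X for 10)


Weighted sum: 235
235 mod 11 = 4

Check digit: 7


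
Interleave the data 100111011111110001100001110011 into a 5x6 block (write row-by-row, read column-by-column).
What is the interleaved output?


Matrix:
  100111
  011111
  110001
  100001
  110011
Read columns: 101110110101000110001100111111

101110110101000110001100111111


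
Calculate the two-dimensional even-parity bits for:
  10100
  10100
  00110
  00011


Row parities: 0000
Column parities: 00101

Row P: 0000, Col P: 00101, Corner: 0


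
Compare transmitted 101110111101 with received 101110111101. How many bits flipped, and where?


XOR: 000000000000

0 errors (received matches sent)


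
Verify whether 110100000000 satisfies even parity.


Number of 1s: 3

No, parity error (3 ones)


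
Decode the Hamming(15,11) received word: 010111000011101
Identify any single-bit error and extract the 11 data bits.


Syndrome = 0: no error detected

Data: 01100011101 (no errors)


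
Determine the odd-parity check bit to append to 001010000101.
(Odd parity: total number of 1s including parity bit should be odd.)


Number of 1s in data: 4
Parity bit: 1

1


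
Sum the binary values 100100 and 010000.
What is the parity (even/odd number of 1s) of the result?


100100 = 36
010000 = 16
Sum = 52 = 110100
1s count = 3

odd parity (3 ones in 110100)


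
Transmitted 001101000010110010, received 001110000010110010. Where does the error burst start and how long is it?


XOR: 000011000000000000

Burst at position 4, length 2


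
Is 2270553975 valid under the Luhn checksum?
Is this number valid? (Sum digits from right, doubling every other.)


Luhn sum = 42
42 mod 10 = 2

Invalid (Luhn sum mod 10 = 2)


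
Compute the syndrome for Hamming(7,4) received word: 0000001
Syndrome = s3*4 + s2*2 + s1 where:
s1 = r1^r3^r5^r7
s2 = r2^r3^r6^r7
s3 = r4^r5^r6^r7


s1=1, s2=1, s3=1

Syndrome = 7 (error at position 7)


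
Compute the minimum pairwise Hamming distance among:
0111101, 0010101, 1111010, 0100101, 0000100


Comparing all pairs, minimum distance: 2
Can detect 1 errors, correct 0 errors

2


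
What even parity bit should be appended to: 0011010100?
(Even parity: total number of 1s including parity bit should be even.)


Number of 1s in data: 4
Parity bit: 0

0


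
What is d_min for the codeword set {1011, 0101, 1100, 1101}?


Comparing all pairs, minimum distance: 1
Can detect 0 errors, correct 0 errors

1


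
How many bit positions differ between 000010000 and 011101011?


XOR: 011111011
Count of 1s: 7

7


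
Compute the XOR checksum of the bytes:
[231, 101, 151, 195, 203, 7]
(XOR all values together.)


XOR chain: 231 ^ 101 ^ 151 ^ 195 ^ 203 ^ 7 = 26

26


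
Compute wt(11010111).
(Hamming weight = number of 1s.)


Counting 1s in 11010111

6


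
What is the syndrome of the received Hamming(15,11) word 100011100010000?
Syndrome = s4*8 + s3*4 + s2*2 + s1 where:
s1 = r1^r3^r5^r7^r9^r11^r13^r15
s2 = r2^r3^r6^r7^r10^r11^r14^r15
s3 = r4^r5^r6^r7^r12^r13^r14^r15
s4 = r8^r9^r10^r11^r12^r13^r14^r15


s1=0, s2=1, s3=1, s4=1

Syndrome = 14 (error at position 14)


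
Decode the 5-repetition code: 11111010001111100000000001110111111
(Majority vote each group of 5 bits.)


Groups: 11111, 01000, 11111, 00000, 00000, 11101, 11111
Majority votes: 1010011

1010011


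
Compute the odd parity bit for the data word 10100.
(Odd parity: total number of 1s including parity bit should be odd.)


Number of 1s in data: 2
Parity bit: 1

1


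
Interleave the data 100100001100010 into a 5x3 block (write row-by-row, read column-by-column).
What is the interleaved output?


Matrix:
  100
  100
  001
  100
  010
Read columns: 110100000100100

110100000100100


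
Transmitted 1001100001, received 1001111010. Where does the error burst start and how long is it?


XOR: 0000011011

Burst at position 5, length 5


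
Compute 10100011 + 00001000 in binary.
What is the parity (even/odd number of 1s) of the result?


10100011 = 163
00001000 = 8
Sum = 171 = 10101011
1s count = 5

odd parity (5 ones in 10101011)


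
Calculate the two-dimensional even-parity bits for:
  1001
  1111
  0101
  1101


Row parities: 0001
Column parities: 1110

Row P: 0001, Col P: 1110, Corner: 1


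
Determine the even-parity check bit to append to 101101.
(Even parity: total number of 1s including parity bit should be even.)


Number of 1s in data: 4
Parity bit: 0

0


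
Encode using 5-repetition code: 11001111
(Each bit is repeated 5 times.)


Each bit -> 5 copies

1111111111000000000011111111111111111111


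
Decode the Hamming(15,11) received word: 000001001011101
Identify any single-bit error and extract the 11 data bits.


Syndrome = 10: error at position 10

Data: 00101111101 (corrected bit 10)


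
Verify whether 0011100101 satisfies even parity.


Number of 1s: 5

No, parity error (5 ones)


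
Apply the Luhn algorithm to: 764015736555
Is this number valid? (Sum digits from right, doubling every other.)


Luhn sum = 48
48 mod 10 = 8

Invalid (Luhn sum mod 10 = 8)


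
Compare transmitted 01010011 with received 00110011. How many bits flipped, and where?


XOR: 01100000

2 error(s) at position(s): 1, 2


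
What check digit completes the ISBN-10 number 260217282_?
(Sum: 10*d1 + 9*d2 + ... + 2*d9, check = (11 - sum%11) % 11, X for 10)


Weighted sum: 165
165 mod 11 = 0

Check digit: 0


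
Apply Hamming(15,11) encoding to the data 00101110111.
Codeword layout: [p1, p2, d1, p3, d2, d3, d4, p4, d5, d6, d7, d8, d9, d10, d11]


Parity bits: p1=0, p2=1, p3=0, p4=0

010001001110111


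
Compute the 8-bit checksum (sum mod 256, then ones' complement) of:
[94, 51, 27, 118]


Sum = 290 mod 256 = 34
Complement = 221

221


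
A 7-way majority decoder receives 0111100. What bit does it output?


Ones: 4 out of 7
Threshold: 4

1 (4/7 voted 1)


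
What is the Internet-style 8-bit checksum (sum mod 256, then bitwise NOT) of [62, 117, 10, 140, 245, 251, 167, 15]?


Sum = 1007 mod 256 = 239
Complement = 16

16


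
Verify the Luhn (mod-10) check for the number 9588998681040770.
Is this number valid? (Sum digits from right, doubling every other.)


Luhn sum = 84
84 mod 10 = 4

Invalid (Luhn sum mod 10 = 4)


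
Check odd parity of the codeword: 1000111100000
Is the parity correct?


Number of 1s: 5

Yes, parity is correct (5 ones)


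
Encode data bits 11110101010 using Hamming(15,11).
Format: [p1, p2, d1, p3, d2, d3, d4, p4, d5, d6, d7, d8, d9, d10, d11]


Parity bits: p1=1, p2=1, p3=1, p4=1

111111110101010


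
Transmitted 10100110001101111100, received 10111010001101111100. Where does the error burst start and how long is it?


XOR: 00011100000000000000

Burst at position 3, length 3


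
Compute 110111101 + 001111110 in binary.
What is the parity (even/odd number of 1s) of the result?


110111101 = 445
001111110 = 126
Sum = 571 = 1000111011
1s count = 6

even parity (6 ones in 1000111011)


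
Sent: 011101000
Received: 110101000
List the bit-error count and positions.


XOR: 101000000

2 error(s) at position(s): 0, 2


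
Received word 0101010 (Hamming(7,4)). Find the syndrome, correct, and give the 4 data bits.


Syndrome = 0: no error detected

Data: 0010 (no errors)


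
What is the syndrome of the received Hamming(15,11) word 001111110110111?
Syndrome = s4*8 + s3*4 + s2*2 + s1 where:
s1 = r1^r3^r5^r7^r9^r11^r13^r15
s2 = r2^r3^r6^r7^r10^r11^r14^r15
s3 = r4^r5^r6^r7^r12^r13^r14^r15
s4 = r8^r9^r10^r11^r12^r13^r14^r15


s1=0, s2=1, s3=1, s4=0

Syndrome = 6 (error at position 6)


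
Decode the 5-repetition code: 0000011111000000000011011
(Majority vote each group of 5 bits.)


Groups: 00000, 11111, 00000, 00000, 11011
Majority votes: 01001

01001


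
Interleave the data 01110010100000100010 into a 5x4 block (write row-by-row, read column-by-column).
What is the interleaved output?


Matrix:
  0111
  0010
  1000
  0010
  0010
Read columns: 00100100001101110000

00100100001101110000


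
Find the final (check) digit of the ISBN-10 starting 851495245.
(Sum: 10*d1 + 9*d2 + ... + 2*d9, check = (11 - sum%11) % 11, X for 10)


Weighted sum: 270
270 mod 11 = 6

Check digit: 5


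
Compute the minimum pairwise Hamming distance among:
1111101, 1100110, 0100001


Comparing all pairs, minimum distance: 4
Can detect 3 errors, correct 1 errors

4


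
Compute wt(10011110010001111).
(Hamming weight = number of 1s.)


Counting 1s in 10011110010001111

10


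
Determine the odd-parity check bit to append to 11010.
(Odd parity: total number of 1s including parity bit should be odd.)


Number of 1s in data: 3
Parity bit: 0

0


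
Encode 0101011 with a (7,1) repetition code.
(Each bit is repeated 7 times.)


Each bit -> 7 copies

0000000111111100000001111111000000011111111111111


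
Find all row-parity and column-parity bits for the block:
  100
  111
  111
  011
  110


Row parities: 11100
Column parities: 001

Row P: 11100, Col P: 001, Corner: 1


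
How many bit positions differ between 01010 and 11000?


XOR: 10010
Count of 1s: 2

2


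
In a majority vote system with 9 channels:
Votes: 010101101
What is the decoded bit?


Ones: 5 out of 9
Threshold: 5

1 (5/9 voted 1)


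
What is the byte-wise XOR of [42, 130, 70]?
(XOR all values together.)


XOR chain: 42 ^ 130 ^ 70 = 238

238


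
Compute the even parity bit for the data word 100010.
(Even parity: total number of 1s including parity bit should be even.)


Number of 1s in data: 2
Parity bit: 0

0


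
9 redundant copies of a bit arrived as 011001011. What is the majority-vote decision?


Ones: 5 out of 9
Threshold: 5

1 (5/9 voted 1)


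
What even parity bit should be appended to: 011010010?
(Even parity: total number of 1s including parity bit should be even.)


Number of 1s in data: 4
Parity bit: 0

0


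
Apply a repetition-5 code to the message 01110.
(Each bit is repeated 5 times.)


Each bit -> 5 copies

0000011111111111111100000


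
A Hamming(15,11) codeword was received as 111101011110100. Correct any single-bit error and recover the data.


Syndrome = 15: error at position 15

Data: 10101110101 (corrected bit 15)


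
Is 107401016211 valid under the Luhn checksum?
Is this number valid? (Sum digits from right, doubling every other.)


Luhn sum = 21
21 mod 10 = 1

Invalid (Luhn sum mod 10 = 1)


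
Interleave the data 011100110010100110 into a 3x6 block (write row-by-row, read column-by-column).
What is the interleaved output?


Matrix:
  011100
  110010
  100110
Read columns: 011110100101011000

011110100101011000


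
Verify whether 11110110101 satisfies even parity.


Number of 1s: 8

Yes, parity is correct (8 ones)


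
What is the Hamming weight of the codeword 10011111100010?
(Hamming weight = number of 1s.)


Counting 1s in 10011111100010

8


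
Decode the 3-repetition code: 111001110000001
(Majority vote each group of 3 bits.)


Groups: 111, 001, 110, 000, 001
Majority votes: 10100

10100


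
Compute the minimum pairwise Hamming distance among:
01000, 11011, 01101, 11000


Comparing all pairs, minimum distance: 1
Can detect 0 errors, correct 0 errors

1


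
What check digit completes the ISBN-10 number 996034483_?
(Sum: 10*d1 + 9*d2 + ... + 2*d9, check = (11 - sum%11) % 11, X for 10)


Weighted sum: 303
303 mod 11 = 6

Check digit: 5


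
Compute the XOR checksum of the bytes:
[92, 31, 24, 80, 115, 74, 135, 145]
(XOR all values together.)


XOR chain: 92 ^ 31 ^ 24 ^ 80 ^ 115 ^ 74 ^ 135 ^ 145 = 36

36


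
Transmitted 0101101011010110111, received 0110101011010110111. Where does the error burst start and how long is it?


XOR: 0011000000000000000

Burst at position 2, length 2


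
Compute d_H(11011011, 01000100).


XOR: 10011111
Count of 1s: 6

6


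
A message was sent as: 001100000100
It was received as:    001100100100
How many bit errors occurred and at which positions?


XOR: 000000100000

1 error(s) at position(s): 6


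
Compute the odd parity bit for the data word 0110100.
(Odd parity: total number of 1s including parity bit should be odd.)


Number of 1s in data: 3
Parity bit: 0

0


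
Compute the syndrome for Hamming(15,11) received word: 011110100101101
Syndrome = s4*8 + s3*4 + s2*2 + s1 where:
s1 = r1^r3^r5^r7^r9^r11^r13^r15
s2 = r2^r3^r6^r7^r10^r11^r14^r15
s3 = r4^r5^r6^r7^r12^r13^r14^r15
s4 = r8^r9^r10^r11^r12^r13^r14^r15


s1=1, s2=1, s3=0, s4=0

Syndrome = 3 (error at position 3)


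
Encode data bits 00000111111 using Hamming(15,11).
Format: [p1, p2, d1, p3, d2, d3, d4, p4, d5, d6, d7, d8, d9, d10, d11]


Parity bits: p1=1, p2=0, p3=0, p4=0

100000000111111


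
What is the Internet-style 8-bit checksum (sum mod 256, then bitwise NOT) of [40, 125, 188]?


Sum = 353 mod 256 = 97
Complement = 158

158


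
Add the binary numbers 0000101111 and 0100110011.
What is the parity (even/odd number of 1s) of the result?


0000101111 = 47
0100110011 = 307
Sum = 354 = 101100010
1s count = 4

even parity (4 ones in 101100010)


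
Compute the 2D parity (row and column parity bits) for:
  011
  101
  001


Row parities: 001
Column parities: 111

Row P: 001, Col P: 111, Corner: 1


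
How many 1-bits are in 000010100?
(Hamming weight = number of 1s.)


Counting 1s in 000010100

2


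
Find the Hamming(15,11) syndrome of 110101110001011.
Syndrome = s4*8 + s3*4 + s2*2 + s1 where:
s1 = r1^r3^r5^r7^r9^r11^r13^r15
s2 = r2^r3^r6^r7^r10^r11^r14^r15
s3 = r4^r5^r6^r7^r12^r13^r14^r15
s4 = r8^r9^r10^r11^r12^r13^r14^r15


s1=1, s2=1, s3=0, s4=0

Syndrome = 3 (error at position 3)


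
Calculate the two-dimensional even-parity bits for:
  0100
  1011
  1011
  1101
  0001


Row parities: 11111
Column parities: 1000

Row P: 11111, Col P: 1000, Corner: 1


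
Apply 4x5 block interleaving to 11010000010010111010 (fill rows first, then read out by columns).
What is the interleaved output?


Matrix:
  11010
  00001
  00101
  11010
Read columns: 10011001001010010110

10011001001010010110


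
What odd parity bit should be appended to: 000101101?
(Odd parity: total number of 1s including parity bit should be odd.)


Number of 1s in data: 4
Parity bit: 1

1


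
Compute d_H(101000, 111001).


XOR: 010001
Count of 1s: 2

2


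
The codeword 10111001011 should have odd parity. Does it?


Number of 1s: 7

Yes, parity is correct (7 ones)


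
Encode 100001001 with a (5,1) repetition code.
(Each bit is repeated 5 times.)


Each bit -> 5 copies

111110000000000000000000011111000000000011111


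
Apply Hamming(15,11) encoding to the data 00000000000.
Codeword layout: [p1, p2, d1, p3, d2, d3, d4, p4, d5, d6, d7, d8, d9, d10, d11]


Parity bits: p1=0, p2=0, p3=0, p4=0

000000000000000


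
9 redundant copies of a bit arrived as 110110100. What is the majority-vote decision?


Ones: 5 out of 9
Threshold: 5

1 (5/9 voted 1)


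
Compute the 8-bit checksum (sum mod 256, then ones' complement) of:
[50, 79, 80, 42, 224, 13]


Sum = 488 mod 256 = 232
Complement = 23

23


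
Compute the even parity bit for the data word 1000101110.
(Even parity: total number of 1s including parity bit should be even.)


Number of 1s in data: 5
Parity bit: 1

1


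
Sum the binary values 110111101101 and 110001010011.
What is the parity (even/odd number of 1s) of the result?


110111101101 = 3565
110001010011 = 3155
Sum = 6720 = 1101001000000
1s count = 4

even parity (4 ones in 1101001000000)


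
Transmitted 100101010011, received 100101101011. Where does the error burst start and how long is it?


XOR: 000000111000

Burst at position 6, length 3


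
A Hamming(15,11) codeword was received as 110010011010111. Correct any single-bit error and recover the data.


Syndrome = 0: no error detected

Data: 01001010111 (no errors)


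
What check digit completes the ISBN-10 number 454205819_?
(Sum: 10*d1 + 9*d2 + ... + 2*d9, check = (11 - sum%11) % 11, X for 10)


Weighted sum: 209
209 mod 11 = 0

Check digit: 0


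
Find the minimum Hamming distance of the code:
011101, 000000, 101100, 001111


Comparing all pairs, minimum distance: 2
Can detect 1 errors, correct 0 errors

2


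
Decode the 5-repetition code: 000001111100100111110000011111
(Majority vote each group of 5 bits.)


Groups: 00000, 11111, 00100, 11111, 00000, 11111
Majority votes: 010101

010101


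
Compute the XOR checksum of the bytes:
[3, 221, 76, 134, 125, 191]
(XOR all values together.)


XOR chain: 3 ^ 221 ^ 76 ^ 134 ^ 125 ^ 191 = 214

214


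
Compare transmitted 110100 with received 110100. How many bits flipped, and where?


XOR: 000000

0 errors (received matches sent)


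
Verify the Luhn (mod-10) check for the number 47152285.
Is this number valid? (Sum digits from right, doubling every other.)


Luhn sum = 40
40 mod 10 = 0

Valid (Luhn sum mod 10 = 0)
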